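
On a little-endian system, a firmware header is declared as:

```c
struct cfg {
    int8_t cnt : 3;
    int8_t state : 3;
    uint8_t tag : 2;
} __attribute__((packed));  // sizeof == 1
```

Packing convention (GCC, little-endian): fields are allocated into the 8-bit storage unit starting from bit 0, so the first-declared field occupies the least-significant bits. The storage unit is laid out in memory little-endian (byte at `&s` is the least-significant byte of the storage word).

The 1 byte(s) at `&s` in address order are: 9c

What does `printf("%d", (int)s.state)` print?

3

[0]=0x9c (little-endian) → word 0x9c
cnt:3 @ bit 0 → (0x9c>>0)&0x7 = 0x4
state:3 @ bit 3 → (0x9c>>3)&0x7 = 0x3  ←
tag:2 @ bit 6 → (0x9c>>6)&0x3 = 0x2
state signed 3b, MSB=0: value = 3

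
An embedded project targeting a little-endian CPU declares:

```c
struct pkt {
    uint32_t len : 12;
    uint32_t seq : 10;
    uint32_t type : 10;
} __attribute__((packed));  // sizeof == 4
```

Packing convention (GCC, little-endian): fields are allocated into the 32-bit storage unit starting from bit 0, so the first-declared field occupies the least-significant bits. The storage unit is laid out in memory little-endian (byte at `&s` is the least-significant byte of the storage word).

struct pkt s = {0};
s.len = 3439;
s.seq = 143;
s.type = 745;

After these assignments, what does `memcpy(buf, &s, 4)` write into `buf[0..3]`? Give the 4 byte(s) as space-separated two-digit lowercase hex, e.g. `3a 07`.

6f fd 48 ba

[0+:12] len=3439 & 0xfff = 0xd6f; word=0x00000d6f
[12+:10] seq=143 & 0x3ff = 0x8f; word=0x0008fd6f
[22+:10] type=745 & 0x3ff = 0x2e9; word=0xba48fd6f
word = 0xba48fd6f → little-endian bytes:
  [0]=0x6f  [1]=0xfd  [2]=0x48  [3]=0xba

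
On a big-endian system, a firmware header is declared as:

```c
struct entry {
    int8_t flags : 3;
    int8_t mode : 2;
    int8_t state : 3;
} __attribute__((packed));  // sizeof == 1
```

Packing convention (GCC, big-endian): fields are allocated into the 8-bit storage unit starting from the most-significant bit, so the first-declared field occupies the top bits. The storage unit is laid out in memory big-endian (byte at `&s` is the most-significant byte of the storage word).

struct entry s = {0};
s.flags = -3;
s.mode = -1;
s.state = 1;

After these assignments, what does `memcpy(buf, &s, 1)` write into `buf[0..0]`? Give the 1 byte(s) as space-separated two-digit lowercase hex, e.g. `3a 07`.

b9

flags:3 = -3 → 0x5 << 5 → word 0xa0
mode:2 = -1 → 0x3 << 3 → word 0xb8
state:3 = 1 → 0x1 << 0 → word 0xb9
word = 0xb9 → big-endian bytes:
  [0]=0xb9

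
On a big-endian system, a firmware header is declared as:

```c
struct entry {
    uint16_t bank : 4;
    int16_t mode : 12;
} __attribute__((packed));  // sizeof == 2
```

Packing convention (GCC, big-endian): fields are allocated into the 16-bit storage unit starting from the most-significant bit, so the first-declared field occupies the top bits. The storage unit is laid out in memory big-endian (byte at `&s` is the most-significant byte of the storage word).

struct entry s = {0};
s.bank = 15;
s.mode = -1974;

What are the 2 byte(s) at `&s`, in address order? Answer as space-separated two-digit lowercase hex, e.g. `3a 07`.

f8 4a

bank (4b) val=15 bits=0xf at bit 12: 0xf000
mode (12b) val=-1974 bits=0x84a at bit 0: 0xf84a
word = 0xf84a → big-endian bytes:
  [0]=0xf8  [1]=0x4a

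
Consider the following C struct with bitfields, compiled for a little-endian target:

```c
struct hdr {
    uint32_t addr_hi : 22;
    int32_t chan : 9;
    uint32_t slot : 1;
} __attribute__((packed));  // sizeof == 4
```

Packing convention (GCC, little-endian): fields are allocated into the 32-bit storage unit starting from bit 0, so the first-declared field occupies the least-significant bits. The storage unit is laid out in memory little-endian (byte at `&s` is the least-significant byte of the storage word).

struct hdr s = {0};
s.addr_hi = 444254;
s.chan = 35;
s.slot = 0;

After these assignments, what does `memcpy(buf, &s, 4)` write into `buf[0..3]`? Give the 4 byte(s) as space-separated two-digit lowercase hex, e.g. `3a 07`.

5e c7 c6 08

addr_hi:22 = 444254 → 0x6c75e << 0 → word 0x0006c75e
chan:9 = 35 → 0x23 << 22 → word 0x08c6c75e
slot:1 = 0 → 0x0 << 31 → word 0x08c6c75e
word = 0x08c6c75e → little-endian bytes:
  [0]=0x5e  [1]=0xc7  [2]=0xc6  [3]=0x08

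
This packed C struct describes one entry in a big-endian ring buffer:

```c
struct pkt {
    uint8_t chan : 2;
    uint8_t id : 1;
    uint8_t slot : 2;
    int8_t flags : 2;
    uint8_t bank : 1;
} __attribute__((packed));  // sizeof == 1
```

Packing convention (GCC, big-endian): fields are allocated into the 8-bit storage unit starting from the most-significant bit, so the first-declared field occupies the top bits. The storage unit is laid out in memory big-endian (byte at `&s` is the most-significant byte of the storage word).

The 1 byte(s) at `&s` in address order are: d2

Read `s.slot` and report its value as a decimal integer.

2

[0]=0xd2 (big-endian) → word 0xd2
chan:2 @ bit 6 → (0xd2>>6)&0x3 = 0x3
id:1 @ bit 5 → (0xd2>>5)&0x1 = 0x0
slot:2 @ bit 3 → (0xd2>>3)&0x3 = 0x2  ←
flags:2 @ bit 1 → (0xd2>>1)&0x3 = 0x1
bank:1 @ bit 0 → (0xd2>>0)&0x1 = 0x0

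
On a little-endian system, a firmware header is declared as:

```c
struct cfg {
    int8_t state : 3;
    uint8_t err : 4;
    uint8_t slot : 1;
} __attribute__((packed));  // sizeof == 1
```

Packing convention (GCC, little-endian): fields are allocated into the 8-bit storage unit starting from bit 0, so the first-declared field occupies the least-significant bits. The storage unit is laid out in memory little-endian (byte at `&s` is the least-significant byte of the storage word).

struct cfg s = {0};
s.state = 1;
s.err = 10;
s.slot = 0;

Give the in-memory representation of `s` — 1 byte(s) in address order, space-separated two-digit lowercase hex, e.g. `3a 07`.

state:3 = 1 → 0x1 << 0 → word 0x01
err:4 = 10 → 0xa << 3 → word 0x51
slot:1 = 0 → 0x0 << 7 → word 0x51
word = 0x51 → little-endian bytes:
  [0]=0x51

51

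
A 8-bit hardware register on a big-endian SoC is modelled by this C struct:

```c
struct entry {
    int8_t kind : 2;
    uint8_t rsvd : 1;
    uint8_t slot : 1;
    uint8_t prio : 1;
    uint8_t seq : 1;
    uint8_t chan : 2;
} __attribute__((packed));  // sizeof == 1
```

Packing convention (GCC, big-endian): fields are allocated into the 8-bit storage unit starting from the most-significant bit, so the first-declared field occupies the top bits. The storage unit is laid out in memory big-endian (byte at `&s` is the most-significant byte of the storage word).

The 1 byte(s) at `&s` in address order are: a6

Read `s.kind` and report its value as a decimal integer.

-2

[0]=0xa6 (big-endian) → word 0xa6
kind:2 @ bit 6 → (0xa6>>6)&0x3 = 0x2  ←
rsvd:1 @ bit 5 → (0xa6>>5)&0x1 = 0x1
slot:1 @ bit 4 → (0xa6>>4)&0x1 = 0x0
prio:1 @ bit 3 → (0xa6>>3)&0x1 = 0x0
seq:1 @ bit 2 → (0xa6>>2)&0x1 = 0x1
chan:2 @ bit 0 → (0xa6>>0)&0x3 = 0x2
kind signed 2b, MSB=1: 2 - 4 = -2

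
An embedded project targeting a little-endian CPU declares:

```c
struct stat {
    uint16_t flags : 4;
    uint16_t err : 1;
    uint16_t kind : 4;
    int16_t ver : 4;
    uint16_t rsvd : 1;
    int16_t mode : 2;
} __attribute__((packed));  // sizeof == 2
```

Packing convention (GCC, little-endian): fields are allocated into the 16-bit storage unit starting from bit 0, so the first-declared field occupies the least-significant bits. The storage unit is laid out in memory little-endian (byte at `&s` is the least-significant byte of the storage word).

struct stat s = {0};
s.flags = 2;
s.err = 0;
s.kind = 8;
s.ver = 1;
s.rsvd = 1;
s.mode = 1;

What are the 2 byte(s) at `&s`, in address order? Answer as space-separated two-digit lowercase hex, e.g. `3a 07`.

02 63

flags:4 = 2 → 0x2 << 0 → word 0x0002
err:1 = 0 → 0x0 << 4 → word 0x0002
kind:4 = 8 → 0x8 << 5 → word 0x0102
ver:4 = 1 → 0x1 << 9 → word 0x0302
rsvd:1 = 1 → 0x1 << 13 → word 0x2302
mode:2 = 1 → 0x1 << 14 → word 0x6302
word = 0x6302 → little-endian bytes:
  [0]=0x02  [1]=0x63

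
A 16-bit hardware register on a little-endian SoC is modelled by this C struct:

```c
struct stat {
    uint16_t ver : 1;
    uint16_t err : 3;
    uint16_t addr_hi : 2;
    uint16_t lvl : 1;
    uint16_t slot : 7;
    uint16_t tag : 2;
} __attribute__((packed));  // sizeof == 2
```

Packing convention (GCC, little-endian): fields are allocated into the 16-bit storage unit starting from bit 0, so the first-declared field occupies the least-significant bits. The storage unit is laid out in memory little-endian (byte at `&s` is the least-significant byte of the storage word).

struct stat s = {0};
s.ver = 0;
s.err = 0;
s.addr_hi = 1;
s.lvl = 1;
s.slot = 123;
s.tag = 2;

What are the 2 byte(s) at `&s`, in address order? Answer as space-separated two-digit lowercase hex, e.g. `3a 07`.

d0 bd

[0+:1] ver=0 & 0x1 = 0x0; word=0x0000
[1+:3] err=0 & 0x7 = 0x0; word=0x0000
[4+:2] addr_hi=1 & 0x3 = 0x1; word=0x0010
[6+:1] lvl=1 & 0x1 = 0x1; word=0x0050
[7+:7] slot=123 & 0x7f = 0x7b; word=0x3dd0
[14+:2] tag=2 & 0x3 = 0x2; word=0xbdd0
word = 0xbdd0 → little-endian bytes:
  [0]=0xd0  [1]=0xbd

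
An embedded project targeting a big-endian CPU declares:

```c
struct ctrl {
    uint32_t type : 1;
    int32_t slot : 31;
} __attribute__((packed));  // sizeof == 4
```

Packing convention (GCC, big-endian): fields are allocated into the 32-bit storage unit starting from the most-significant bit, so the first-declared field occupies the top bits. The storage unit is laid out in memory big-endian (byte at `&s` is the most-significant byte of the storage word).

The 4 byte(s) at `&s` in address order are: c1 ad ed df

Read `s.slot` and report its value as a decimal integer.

-1045565985

[0]=0xc1 [1]=0xad [2]=0xed [3]=0xdf (big-endian) → word 0xc1adeddf
type [31+:1] = (word>>31) & 0x1 = 1
slot [0+:31] = (word>>0) & 0x7fffffff = 1101917663  ←
slot signed 31b, MSB=1: 1101917663 - 2147483648 = -1045565985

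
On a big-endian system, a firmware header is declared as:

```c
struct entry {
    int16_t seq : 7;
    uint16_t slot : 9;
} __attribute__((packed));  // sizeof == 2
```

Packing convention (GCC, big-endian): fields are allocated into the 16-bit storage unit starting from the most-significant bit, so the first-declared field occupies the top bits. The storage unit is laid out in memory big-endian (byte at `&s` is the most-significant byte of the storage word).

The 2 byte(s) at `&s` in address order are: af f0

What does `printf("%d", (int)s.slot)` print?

496

[0]=0xaf [1]=0xf0 (big-endian) → word 0xaff0
seq:7 @ bit 9 → (0xaff0>>9)&0x7f = 0x57
slot:9 @ bit 0 → (0xaff0>>0)&0x1ff = 0x1f0  ←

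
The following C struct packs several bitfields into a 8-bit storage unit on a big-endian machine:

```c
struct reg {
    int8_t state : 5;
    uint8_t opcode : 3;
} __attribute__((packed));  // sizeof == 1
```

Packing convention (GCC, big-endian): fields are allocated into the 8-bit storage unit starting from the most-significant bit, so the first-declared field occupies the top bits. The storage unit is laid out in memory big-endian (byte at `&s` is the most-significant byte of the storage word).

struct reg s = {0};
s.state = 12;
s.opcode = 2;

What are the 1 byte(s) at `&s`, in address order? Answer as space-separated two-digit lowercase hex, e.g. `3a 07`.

state:5 = 12 → 0xc << 3 → word 0x60
opcode:3 = 2 → 0x2 << 0 → word 0x62
word = 0x62 → big-endian bytes:
  [0]=0x62

62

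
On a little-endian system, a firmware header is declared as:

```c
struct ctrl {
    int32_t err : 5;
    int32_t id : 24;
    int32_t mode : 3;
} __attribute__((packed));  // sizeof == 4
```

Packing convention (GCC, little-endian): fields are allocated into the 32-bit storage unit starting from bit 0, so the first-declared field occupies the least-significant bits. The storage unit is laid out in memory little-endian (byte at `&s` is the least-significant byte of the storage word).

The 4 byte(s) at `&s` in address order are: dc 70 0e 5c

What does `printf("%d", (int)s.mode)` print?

2

[0]=0xdc [1]=0x70 [2]=0x0e [3]=0x5c (little-endian) → word 0x5c0e70dc
err [0+:5] = (word>>0) & 0x1f = 28
id [5+:24] = (word>>5) & 0xffffff = 14709638
mode [29+:3] = (word>>29) & 0x7 = 2  ←
mode signed 3b, MSB=0: value = 2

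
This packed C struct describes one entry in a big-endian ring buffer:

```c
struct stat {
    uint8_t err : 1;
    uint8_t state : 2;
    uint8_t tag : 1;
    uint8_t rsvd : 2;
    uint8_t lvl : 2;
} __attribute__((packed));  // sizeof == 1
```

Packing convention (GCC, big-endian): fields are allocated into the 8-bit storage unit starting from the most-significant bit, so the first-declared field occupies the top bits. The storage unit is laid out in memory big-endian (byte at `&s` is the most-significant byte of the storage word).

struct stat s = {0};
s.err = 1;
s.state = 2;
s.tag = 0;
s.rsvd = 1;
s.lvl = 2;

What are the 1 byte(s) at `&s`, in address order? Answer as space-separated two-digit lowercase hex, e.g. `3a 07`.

c6

err (1b) val=1 bits=0x1 at bit 7: 0x80
state (2b) val=2 bits=0x2 at bit 5: 0xc0
tag (1b) val=0 bits=0x0 at bit 4: 0xc0
rsvd (2b) val=1 bits=0x1 at bit 2: 0xc4
lvl (2b) val=2 bits=0x2 at bit 0: 0xc6
word = 0xc6 → big-endian bytes:
  [0]=0xc6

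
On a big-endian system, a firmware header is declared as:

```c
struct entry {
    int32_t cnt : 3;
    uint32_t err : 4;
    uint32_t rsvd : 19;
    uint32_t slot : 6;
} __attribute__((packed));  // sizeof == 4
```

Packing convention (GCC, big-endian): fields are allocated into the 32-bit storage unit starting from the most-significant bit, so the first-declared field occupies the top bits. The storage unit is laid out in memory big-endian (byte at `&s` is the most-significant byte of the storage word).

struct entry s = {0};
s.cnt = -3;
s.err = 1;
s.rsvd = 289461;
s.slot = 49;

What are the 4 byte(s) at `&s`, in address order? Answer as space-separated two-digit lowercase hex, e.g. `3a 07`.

a3 1a ad 71

cnt:3 = -3 → 0x5 << 29 → word 0xa0000000
err:4 = 1 → 0x1 << 25 → word 0xa2000000
rsvd:19 = 289461 → 0x46ab5 << 6 → word 0xa31aad40
slot:6 = 49 → 0x31 << 0 → word 0xa31aad71
word = 0xa31aad71 → big-endian bytes:
  [0]=0xa3  [1]=0x1a  [2]=0xad  [3]=0x71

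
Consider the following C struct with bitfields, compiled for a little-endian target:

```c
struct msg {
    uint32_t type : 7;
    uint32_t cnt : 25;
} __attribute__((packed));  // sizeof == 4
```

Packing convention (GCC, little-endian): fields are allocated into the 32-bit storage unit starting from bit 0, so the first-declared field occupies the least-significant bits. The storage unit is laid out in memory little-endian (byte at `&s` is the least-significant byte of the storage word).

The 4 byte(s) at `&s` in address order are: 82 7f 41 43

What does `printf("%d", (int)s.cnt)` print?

[0]=0x82 [1]=0x7f [2]=0x41 [3]=0x43 (little-endian) → word 0x43417f82
type:7 @ bit 0 → (0x43417f82>>0)&0x7f = 0x2
cnt:25 @ bit 7 → (0x43417f82>>7)&0x1ffffff = 0x8682ff  ←

8815359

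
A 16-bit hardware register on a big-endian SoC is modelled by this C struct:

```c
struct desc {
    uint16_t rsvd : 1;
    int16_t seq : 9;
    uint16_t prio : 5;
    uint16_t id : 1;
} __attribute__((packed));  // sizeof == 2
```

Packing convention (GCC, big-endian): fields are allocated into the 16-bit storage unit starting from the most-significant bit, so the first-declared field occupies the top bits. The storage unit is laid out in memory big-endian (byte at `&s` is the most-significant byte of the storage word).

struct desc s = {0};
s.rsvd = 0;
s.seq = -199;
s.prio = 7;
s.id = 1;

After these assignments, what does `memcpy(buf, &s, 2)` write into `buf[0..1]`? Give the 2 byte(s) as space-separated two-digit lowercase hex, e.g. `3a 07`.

4e 4f

rsvd:1 = 0 → 0x0 << 15 → word 0x0000
seq:9 = -199 → 0x139 << 6 → word 0x4e40
prio:5 = 7 → 0x7 << 1 → word 0x4e4e
id:1 = 1 → 0x1 << 0 → word 0x4e4f
word = 0x4e4f → big-endian bytes:
  [0]=0x4e  [1]=0x4f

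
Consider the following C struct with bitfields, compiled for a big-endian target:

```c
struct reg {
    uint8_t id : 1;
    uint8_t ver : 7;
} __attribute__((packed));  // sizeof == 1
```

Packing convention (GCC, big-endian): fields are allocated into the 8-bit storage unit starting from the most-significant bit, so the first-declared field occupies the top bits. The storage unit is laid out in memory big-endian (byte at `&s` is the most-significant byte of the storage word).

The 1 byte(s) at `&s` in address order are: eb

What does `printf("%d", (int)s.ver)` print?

[0]=0xeb (big-endian) → word 0xeb
id [7+:1] = (word>>7) & 0x1 = 1
ver [0+:7] = (word>>0) & 0x7f = 107  ←

107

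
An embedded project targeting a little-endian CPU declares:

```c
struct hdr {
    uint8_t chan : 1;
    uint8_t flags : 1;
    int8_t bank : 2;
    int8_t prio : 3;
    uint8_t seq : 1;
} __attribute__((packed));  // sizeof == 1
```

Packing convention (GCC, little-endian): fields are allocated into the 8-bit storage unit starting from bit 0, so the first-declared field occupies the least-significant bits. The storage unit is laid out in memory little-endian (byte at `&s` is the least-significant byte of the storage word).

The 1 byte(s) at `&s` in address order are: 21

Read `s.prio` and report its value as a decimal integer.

2

[0]=0x21 (little-endian) → word 0x21
chan:1 @ bit 0 → (0x21>>0)&0x1 = 0x1
flags:1 @ bit 1 → (0x21>>1)&0x1 = 0x0
bank:2 @ bit 2 → (0x21>>2)&0x3 = 0x0
prio:3 @ bit 4 → (0x21>>4)&0x7 = 0x2  ←
seq:1 @ bit 7 → (0x21>>7)&0x1 = 0x0
prio signed 3b, MSB=0: value = 2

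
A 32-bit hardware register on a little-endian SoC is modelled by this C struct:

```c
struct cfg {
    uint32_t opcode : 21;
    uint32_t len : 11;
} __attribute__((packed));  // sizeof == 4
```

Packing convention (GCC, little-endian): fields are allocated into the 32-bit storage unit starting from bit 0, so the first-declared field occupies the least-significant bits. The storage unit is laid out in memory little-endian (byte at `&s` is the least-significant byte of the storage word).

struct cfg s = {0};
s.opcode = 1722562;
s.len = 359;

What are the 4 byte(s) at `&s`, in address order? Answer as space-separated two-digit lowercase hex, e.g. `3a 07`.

c2 48 fa 2c

opcode:21 = 1722562 → 0x1a48c2 << 0 → word 0x001a48c2
len:11 = 359 → 0x167 << 21 → word 0x2cfa48c2
word = 0x2cfa48c2 → little-endian bytes:
  [0]=0xc2  [1]=0x48  [2]=0xfa  [3]=0x2c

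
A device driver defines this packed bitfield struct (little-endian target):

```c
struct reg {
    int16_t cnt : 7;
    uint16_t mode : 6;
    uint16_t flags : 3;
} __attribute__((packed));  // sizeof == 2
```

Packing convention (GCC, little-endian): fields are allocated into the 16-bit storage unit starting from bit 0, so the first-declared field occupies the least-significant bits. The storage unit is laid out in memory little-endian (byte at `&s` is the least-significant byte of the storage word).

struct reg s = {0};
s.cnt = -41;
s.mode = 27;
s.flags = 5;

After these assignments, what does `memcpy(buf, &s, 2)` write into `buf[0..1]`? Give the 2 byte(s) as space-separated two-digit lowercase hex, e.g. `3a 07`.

d7 ad

cnt:7 = -41 → 0x57 << 0 → word 0x0057
mode:6 = 27 → 0x1b << 7 → word 0x0dd7
flags:3 = 5 → 0x5 << 13 → word 0xadd7
word = 0xadd7 → little-endian bytes:
  [0]=0xd7  [1]=0xad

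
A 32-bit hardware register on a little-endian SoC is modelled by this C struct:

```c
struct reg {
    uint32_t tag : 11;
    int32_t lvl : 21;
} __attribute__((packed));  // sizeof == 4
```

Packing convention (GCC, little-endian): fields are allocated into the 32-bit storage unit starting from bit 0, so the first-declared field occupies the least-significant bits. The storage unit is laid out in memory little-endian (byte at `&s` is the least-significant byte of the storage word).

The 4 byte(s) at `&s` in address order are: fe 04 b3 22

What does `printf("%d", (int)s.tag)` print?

[0]=0xfe [1]=0x04 [2]=0xb3 [3]=0x22 (little-endian) → word 0x22b304fe
tag [0+:11] = (word>>0) & 0x7ff = 1278  ←
lvl [11+:21] = (word>>11) & 0x1fffff = 284256

1278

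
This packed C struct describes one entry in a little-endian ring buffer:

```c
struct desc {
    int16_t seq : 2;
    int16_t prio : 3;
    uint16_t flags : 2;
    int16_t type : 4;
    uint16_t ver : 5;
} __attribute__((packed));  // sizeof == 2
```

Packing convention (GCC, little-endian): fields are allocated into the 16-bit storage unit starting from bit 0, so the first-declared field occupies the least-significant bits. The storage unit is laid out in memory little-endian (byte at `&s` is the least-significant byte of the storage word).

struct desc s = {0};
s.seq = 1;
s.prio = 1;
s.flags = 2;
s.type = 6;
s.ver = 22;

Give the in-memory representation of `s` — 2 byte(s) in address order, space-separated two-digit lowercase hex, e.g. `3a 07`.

[0+:2] seq=1 & 0x3 = 0x1; word=0x0001
[2+:3] prio=1 & 0x7 = 0x1; word=0x0005
[5+:2] flags=2 & 0x3 = 0x2; word=0x0045
[7+:4] type=6 & 0xf = 0x6; word=0x0345
[11+:5] ver=22 & 0x1f = 0x16; word=0xb345
word = 0xb345 → little-endian bytes:
  [0]=0x45  [1]=0xb3

45 b3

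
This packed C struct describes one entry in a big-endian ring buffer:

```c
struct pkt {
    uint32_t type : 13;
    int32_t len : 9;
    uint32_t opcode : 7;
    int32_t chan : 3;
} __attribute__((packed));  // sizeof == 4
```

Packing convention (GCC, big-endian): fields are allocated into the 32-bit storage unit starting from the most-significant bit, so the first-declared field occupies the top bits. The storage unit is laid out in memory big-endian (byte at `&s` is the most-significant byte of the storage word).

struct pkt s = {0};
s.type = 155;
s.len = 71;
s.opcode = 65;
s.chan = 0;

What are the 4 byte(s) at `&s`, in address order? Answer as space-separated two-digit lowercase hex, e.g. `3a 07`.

04 d9 1e 08

[19+:13] type=155 & 0x1fff = 0x9b; word=0x04d80000
[10+:9] len=71 & 0x1ff = 0x47; word=0x04d91c00
[3+:7] opcode=65 & 0x7f = 0x41; word=0x04d91e08
[0+:3] chan=0 & 0x7 = 0x0; word=0x04d91e08
word = 0x04d91e08 → big-endian bytes:
  [0]=0x04  [1]=0xd9  [2]=0x1e  [3]=0x08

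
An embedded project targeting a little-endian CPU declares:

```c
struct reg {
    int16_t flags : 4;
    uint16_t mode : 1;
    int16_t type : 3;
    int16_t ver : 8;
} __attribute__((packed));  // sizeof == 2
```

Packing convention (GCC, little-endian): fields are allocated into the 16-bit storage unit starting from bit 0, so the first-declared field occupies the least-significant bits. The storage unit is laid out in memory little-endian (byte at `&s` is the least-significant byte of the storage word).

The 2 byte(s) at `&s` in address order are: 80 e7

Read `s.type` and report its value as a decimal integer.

[0]=0x80 [1]=0xe7 (little-endian) → word 0xe780
flags:4 @ bit 0 → (0xe780>>0)&0xf = 0x0
mode:1 @ bit 4 → (0xe780>>4)&0x1 = 0x0
type:3 @ bit 5 → (0xe780>>5)&0x7 = 0x4  ←
ver:8 @ bit 8 → (0xe780>>8)&0xff = 0xe7
type signed 3b, MSB=1: 4 - 8 = -4

-4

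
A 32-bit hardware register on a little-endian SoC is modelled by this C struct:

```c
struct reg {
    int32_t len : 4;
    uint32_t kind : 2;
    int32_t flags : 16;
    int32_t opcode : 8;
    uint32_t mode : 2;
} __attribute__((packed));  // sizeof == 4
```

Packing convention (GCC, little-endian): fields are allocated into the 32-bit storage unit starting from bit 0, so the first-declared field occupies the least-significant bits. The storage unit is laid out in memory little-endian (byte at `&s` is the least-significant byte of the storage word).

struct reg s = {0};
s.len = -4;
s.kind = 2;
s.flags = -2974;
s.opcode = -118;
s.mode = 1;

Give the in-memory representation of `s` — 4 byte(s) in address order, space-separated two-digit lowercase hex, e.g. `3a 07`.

len:4 = -4 → 0xc << 0 → word 0x0000000c
kind:2 = 2 → 0x2 << 4 → word 0x0000002c
flags:16 = -2974 → 0xf462 << 6 → word 0x003d18ac
opcode:8 = -118 → 0x8a << 22 → word 0x22bd18ac
mode:2 = 1 → 0x1 << 30 → word 0x62bd18ac
word = 0x62bd18ac → little-endian bytes:
  [0]=0xac  [1]=0x18  [2]=0xbd  [3]=0x62

ac 18 bd 62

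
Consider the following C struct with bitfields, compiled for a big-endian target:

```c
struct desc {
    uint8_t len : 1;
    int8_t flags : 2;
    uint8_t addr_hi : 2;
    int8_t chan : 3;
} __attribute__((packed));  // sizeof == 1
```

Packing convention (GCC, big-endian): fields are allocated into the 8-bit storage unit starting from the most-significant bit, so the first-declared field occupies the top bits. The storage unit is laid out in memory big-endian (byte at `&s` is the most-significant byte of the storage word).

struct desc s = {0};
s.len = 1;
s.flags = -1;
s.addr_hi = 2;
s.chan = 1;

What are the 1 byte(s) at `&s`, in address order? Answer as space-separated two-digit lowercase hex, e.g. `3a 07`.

len (1b) val=1 bits=0x1 at bit 7: 0x80
flags (2b) val=-1 bits=0x3 at bit 5: 0xe0
addr_hi (2b) val=2 bits=0x2 at bit 3: 0xf0
chan (3b) val=1 bits=0x1 at bit 0: 0xf1
word = 0xf1 → big-endian bytes:
  [0]=0xf1

f1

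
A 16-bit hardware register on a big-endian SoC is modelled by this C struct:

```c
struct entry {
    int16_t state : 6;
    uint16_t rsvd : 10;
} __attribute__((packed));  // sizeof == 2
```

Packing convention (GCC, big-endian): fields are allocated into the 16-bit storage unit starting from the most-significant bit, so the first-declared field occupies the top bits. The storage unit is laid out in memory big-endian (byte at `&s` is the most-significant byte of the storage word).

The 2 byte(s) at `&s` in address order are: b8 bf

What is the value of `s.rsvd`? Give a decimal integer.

191

[0]=0xb8 [1]=0xbf (big-endian) → word 0xb8bf
state:6 @ bit 10 → (0xb8bf>>10)&0x3f = 0x2e
rsvd:10 @ bit 0 → (0xb8bf>>0)&0x3ff = 0xbf  ←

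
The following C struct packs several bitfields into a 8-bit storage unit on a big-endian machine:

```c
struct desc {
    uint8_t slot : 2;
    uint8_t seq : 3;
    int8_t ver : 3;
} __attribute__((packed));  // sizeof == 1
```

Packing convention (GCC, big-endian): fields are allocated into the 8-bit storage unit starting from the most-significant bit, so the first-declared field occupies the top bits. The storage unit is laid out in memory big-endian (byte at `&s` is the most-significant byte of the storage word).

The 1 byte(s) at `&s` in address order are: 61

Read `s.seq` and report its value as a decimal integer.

[0]=0x61 (big-endian) → word 0x61
slot:2 @ bit 6 → (0x61>>6)&0x3 = 0x1
seq:3 @ bit 3 → (0x61>>3)&0x7 = 0x4  ←
ver:3 @ bit 0 → (0x61>>0)&0x7 = 0x1

4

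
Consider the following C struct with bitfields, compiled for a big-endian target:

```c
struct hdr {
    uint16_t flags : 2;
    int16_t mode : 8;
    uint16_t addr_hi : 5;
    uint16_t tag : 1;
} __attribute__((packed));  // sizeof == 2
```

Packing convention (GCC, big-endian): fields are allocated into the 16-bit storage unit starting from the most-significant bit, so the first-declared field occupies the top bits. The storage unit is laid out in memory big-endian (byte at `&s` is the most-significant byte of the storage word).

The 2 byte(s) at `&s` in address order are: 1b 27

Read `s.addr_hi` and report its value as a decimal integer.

19

[0]=0x1b [1]=0x27 (big-endian) → word 0x1b27
flags [14+:2] = (word>>14) & 0x3 = 0
mode [6+:8] = (word>>6) & 0xff = 108
addr_hi [1+:5] = (word>>1) & 0x1f = 19  ←
tag [0+:1] = (word>>0) & 0x1 = 1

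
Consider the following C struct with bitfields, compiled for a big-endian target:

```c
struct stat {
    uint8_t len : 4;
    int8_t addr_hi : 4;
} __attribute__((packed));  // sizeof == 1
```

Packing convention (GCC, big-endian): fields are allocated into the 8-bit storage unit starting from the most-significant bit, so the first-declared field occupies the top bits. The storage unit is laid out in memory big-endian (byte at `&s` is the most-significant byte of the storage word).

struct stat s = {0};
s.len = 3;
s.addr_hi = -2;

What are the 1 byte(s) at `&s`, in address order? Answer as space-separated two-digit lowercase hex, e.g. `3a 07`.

len (4b) val=3 bits=0x3 at bit 4: 0x30
addr_hi (4b) val=-2 bits=0xe at bit 0: 0x3e
word = 0x3e → big-endian bytes:
  [0]=0x3e

3e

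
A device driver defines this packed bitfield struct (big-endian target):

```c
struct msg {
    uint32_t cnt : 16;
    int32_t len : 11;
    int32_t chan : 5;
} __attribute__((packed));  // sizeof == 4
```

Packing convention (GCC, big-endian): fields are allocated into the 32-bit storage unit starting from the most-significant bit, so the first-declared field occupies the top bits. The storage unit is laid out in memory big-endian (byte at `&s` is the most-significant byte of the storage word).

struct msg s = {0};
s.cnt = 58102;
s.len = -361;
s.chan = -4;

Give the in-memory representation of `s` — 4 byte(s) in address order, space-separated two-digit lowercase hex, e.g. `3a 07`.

e2 f6 d2 fc

cnt:16 = 58102 → 0xe2f6 << 16 → word 0xe2f60000
len:11 = -361 → 0x697 << 5 → word 0xe2f6d2e0
chan:5 = -4 → 0x1c << 0 → word 0xe2f6d2fc
word = 0xe2f6d2fc → big-endian bytes:
  [0]=0xe2  [1]=0xf6  [2]=0xd2  [3]=0xfc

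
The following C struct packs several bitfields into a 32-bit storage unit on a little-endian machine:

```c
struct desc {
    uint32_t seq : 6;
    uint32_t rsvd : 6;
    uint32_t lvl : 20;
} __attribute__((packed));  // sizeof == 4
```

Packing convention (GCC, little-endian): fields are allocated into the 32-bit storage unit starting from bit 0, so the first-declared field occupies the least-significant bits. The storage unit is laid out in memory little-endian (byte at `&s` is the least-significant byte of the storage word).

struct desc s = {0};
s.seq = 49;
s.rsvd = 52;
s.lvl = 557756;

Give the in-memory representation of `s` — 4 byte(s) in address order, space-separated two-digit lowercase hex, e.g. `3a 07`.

31 cd 2b 88

seq:6 = 49 → 0x31 << 0 → word 0x00000031
rsvd:6 = 52 → 0x34 << 6 → word 0x00000d31
lvl:20 = 557756 → 0x882bc << 12 → word 0x882bcd31
word = 0x882bcd31 → little-endian bytes:
  [0]=0x31  [1]=0xcd  [2]=0x2b  [3]=0x88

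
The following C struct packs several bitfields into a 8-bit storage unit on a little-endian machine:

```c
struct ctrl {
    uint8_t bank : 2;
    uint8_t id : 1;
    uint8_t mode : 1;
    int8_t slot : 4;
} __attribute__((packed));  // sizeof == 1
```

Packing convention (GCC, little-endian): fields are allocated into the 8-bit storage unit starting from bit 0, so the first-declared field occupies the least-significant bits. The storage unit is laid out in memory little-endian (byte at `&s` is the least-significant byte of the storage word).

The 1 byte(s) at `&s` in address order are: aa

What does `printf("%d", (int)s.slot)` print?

-6

[0]=0xaa (little-endian) → word 0xaa
bank:2 @ bit 0 → (0xaa>>0)&0x3 = 0x2
id:1 @ bit 2 → (0xaa>>2)&0x1 = 0x0
mode:1 @ bit 3 → (0xaa>>3)&0x1 = 0x1
slot:4 @ bit 4 → (0xaa>>4)&0xf = 0xa  ←
slot signed 4b, MSB=1: 10 - 16 = -6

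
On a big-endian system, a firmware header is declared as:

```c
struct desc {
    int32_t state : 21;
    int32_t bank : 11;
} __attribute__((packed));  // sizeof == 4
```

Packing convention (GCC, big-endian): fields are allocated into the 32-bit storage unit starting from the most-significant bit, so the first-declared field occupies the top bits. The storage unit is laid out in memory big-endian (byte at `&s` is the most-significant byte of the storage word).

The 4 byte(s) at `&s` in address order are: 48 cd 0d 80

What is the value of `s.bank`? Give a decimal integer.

-640

[0]=0x48 [1]=0xcd [2]=0x0d [3]=0x80 (big-endian) → word 0x48cd0d80
state:21 @ bit 11 → (0x48cd0d80>>11)&0x1fffff = 0x919a1
bank:11 @ bit 0 → (0x48cd0d80>>0)&0x7ff = 0x580  ←
bank signed 11b, MSB=1: 1408 - 2048 = -640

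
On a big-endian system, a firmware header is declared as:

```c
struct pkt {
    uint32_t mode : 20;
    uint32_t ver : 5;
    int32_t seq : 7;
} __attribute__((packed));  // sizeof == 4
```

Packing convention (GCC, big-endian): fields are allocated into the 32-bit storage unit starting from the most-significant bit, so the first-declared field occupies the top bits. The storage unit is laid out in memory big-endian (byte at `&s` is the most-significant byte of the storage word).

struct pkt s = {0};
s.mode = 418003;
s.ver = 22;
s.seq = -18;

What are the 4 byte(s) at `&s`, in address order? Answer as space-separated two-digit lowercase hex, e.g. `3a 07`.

66 0d 3b 6e

mode:20 = 418003 → 0x660d3 << 12 → word 0x660d3000
ver:5 = 22 → 0x16 << 7 → word 0x660d3b00
seq:7 = -18 → 0x6e << 0 → word 0x660d3b6e
word = 0x660d3b6e → big-endian bytes:
  [0]=0x66  [1]=0x0d  [2]=0x3b  [3]=0x6e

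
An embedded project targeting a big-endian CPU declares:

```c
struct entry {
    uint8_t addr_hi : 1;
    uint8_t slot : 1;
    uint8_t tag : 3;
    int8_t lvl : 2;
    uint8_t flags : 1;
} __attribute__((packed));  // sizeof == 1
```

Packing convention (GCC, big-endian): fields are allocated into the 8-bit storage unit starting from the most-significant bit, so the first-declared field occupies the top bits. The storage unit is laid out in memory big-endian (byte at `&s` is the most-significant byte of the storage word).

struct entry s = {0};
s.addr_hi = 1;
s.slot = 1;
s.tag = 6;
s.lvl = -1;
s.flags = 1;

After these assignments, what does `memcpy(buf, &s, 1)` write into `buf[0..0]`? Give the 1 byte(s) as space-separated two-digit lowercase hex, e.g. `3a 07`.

[7+:1] addr_hi=1 & 0x1 = 0x1; word=0x80
[6+:1] slot=1 & 0x1 = 0x1; word=0xc0
[3+:3] tag=6 & 0x7 = 0x6; word=0xf0
[1+:2] lvl=-1 & 0x3 = 0x3; word=0xf6
[0+:1] flags=1 & 0x1 = 0x1; word=0xf7
word = 0xf7 → big-endian bytes:
  [0]=0xf7

f7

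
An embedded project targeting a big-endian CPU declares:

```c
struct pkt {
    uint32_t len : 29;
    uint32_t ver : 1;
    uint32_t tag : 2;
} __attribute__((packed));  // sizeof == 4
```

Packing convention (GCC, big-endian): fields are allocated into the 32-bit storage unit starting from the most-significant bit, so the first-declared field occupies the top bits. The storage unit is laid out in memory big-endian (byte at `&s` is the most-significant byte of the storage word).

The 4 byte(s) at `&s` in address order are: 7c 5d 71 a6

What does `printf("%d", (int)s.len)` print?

[0]=0x7c [1]=0x5d [2]=0x71 [3]=0xa6 (big-endian) → word 0x7c5d71a6
len [3+:29] = (word>>3) & 0x1fffffff = 260812340  ←
ver [2+:1] = (word>>2) & 0x1 = 1
tag [0+:2] = (word>>0) & 0x3 = 2

260812340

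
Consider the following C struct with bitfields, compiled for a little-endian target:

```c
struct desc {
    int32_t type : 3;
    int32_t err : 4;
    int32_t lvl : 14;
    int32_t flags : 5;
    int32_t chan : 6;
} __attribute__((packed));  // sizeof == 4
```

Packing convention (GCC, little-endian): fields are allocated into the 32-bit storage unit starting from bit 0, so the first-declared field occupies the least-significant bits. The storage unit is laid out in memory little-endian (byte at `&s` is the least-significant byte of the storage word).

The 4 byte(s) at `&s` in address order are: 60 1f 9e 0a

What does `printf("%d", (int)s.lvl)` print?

[0]=0x60 [1]=0x1f [2]=0x9e [3]=0x0a (little-endian) → word 0x0a9e1f60
type:3 @ bit 0 → (0x0a9e1f60>>0)&0x7 = 0x0
err:4 @ bit 3 → (0x0a9e1f60>>3)&0xf = 0xc
lvl:14 @ bit 7 → (0x0a9e1f60>>7)&0x3fff = 0x3c3e  ←
flags:5 @ bit 21 → (0x0a9e1f60>>21)&0x1f = 0x14
chan:6 @ bit 26 → (0x0a9e1f60>>26)&0x3f = 0x2
lvl signed 14b, MSB=1: 15422 - 16384 = -962

-962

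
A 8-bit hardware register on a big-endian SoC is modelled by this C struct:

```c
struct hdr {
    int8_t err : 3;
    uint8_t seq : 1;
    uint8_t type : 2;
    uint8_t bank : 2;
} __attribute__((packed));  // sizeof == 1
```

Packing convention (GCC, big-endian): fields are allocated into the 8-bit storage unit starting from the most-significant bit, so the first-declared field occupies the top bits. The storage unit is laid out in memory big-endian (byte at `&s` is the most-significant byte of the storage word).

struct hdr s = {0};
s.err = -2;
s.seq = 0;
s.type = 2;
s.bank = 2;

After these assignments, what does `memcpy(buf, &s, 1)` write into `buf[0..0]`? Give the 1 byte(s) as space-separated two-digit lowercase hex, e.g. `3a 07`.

ca

err:3 = -2 → 0x6 << 5 → word 0xc0
seq:1 = 0 → 0x0 << 4 → word 0xc0
type:2 = 2 → 0x2 << 2 → word 0xc8
bank:2 = 2 → 0x2 << 0 → word 0xca
word = 0xca → big-endian bytes:
  [0]=0xca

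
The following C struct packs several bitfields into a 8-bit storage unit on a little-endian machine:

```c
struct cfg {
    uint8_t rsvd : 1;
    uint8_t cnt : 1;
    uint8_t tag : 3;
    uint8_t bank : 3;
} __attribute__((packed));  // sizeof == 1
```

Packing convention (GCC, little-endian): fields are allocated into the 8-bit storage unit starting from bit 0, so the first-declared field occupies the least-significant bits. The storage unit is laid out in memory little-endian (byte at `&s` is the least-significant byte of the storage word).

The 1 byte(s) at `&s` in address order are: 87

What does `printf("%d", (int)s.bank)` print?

[0]=0x87 (little-endian) → word 0x87
rsvd:1 @ bit 0 → (0x87>>0)&0x1 = 0x1
cnt:1 @ bit 1 → (0x87>>1)&0x1 = 0x1
tag:3 @ bit 2 → (0x87>>2)&0x7 = 0x1
bank:3 @ bit 5 → (0x87>>5)&0x7 = 0x4  ←

4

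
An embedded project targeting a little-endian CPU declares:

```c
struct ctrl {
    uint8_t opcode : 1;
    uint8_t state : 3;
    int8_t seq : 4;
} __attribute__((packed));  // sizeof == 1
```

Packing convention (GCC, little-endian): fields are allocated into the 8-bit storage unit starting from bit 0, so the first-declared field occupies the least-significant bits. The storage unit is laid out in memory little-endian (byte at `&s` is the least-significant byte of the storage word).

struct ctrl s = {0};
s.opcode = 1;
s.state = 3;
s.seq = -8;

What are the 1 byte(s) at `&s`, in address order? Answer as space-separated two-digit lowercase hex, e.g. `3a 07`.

87

[0+:1] opcode=1 & 0x1 = 0x1; word=0x01
[1+:3] state=3 & 0x7 = 0x3; word=0x07
[4+:4] seq=-8 & 0xf = 0x8; word=0x87
word = 0x87 → little-endian bytes:
  [0]=0x87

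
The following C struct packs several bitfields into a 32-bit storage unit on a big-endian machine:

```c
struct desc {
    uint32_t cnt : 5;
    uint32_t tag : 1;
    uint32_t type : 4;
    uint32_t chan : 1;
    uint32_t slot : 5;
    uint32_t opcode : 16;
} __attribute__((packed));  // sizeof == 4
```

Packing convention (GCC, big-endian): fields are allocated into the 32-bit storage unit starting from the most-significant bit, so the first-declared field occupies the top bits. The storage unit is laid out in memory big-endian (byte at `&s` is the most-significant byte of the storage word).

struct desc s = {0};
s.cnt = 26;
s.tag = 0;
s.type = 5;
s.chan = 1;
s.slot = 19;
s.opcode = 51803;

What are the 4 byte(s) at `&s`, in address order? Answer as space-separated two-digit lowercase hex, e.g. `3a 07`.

[27+:5] cnt=26 & 0x1f = 0x1a; word=0xd0000000
[26+:1] tag=0 & 0x1 = 0x0; word=0xd0000000
[22+:4] type=5 & 0xf = 0x5; word=0xd1400000
[21+:1] chan=1 & 0x1 = 0x1; word=0xd1600000
[16+:5] slot=19 & 0x1f = 0x13; word=0xd1730000
[0+:16] opcode=51803 & 0xffff = 0xca5b; word=0xd173ca5b
word = 0xd173ca5b → big-endian bytes:
  [0]=0xd1  [1]=0x73  [2]=0xca  [3]=0x5b

d1 73 ca 5b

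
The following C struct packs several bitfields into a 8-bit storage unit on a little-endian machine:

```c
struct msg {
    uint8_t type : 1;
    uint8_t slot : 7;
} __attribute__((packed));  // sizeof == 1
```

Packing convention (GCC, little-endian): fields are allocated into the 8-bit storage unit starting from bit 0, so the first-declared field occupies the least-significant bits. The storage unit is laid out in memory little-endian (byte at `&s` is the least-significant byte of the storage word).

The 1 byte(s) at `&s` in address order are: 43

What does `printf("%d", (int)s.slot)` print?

[0]=0x43 (little-endian) → word 0x43
type [0+:1] = (word>>0) & 0x1 = 1
slot [1+:7] = (word>>1) & 0x7f = 33  ←

33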